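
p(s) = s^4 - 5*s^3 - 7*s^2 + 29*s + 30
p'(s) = 4*s^3 - 15*s^2 - 14*s + 29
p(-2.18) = 7.90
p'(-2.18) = -53.21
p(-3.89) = 334.57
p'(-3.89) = -378.98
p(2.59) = 16.28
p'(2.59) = -38.39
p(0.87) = 47.21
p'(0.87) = 8.10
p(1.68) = 43.22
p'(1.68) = -17.89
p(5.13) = 12.10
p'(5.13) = 102.45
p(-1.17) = -3.63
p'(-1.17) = 18.44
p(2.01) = 35.73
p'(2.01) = -27.26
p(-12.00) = 28050.00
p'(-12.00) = -8875.00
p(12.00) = 11466.00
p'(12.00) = 4613.00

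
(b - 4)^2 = b^2 - 8*b + 16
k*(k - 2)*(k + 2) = k^3 - 4*k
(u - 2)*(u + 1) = u^2 - u - 2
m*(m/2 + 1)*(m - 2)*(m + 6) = m^4/2 + 3*m^3 - 2*m^2 - 12*m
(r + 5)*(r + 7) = r^2 + 12*r + 35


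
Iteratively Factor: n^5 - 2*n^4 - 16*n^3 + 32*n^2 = (n + 4)*(n^4 - 6*n^3 + 8*n^2) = (n - 4)*(n + 4)*(n^3 - 2*n^2) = n*(n - 4)*(n + 4)*(n^2 - 2*n) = n*(n - 4)*(n - 2)*(n + 4)*(n)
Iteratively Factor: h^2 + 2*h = (h)*(h + 2)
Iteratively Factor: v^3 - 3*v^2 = (v - 3)*(v^2) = v*(v - 3)*(v)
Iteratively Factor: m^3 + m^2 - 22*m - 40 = (m + 4)*(m^2 - 3*m - 10) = (m + 2)*(m + 4)*(m - 5)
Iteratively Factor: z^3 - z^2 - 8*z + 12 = (z - 2)*(z^2 + z - 6) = (z - 2)*(z + 3)*(z - 2)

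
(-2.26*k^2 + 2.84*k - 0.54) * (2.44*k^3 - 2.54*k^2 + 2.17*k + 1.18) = -5.5144*k^5 + 12.67*k^4 - 13.4354*k^3 + 4.8676*k^2 + 2.1794*k - 0.6372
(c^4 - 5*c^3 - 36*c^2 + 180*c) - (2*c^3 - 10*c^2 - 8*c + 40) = c^4 - 7*c^3 - 26*c^2 + 188*c - 40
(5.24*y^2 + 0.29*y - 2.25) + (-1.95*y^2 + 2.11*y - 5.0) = 3.29*y^2 + 2.4*y - 7.25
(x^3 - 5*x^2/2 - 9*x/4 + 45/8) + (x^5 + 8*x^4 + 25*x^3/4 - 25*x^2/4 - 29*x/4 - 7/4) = x^5 + 8*x^4 + 29*x^3/4 - 35*x^2/4 - 19*x/2 + 31/8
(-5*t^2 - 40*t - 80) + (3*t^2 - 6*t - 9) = -2*t^2 - 46*t - 89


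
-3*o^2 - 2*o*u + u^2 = (-3*o + u)*(o + u)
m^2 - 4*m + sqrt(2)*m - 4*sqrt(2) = (m - 4)*(m + sqrt(2))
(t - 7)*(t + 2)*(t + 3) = t^3 - 2*t^2 - 29*t - 42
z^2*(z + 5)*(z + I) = z^4 + 5*z^3 + I*z^3 + 5*I*z^2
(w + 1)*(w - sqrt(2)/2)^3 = w^4 - 3*sqrt(2)*w^3/2 + w^3 - 3*sqrt(2)*w^2/2 + 3*w^2/2 - sqrt(2)*w/4 + 3*w/2 - sqrt(2)/4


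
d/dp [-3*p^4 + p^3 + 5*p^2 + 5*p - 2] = -12*p^3 + 3*p^2 + 10*p + 5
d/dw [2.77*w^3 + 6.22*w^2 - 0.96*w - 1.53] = 8.31*w^2 + 12.44*w - 0.96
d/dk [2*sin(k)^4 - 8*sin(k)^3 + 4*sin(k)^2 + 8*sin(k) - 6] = 8*(sin(k)^3 - 3*sin(k)^2 + sin(k) + 1)*cos(k)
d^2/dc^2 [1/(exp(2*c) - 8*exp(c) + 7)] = 4*((2 - exp(c))*(exp(2*c) - 8*exp(c) + 7) + 2*(exp(c) - 4)^2*exp(c))*exp(c)/(exp(2*c) - 8*exp(c) + 7)^3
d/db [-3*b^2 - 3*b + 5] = -6*b - 3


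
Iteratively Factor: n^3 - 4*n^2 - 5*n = (n - 5)*(n^2 + n) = n*(n - 5)*(n + 1)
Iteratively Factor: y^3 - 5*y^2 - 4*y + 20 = (y - 2)*(y^2 - 3*y - 10) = (y - 2)*(y + 2)*(y - 5)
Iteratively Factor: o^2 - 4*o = (o)*(o - 4)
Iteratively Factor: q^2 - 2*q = (q)*(q - 2)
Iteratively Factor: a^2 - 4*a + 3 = (a - 1)*(a - 3)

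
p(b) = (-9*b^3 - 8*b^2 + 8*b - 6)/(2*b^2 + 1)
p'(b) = -4*b*(-9*b^3 - 8*b^2 + 8*b - 6)/(2*b^2 + 1)^2 + (-27*b^2 - 16*b + 8)/(2*b^2 + 1) = (-18*b^4 - 43*b^2 + 8*b + 8)/(4*b^4 + 4*b^2 + 1)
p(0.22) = -4.31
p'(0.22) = 6.35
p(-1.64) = -0.15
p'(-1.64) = -6.17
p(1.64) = -8.48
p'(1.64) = -5.52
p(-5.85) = 21.24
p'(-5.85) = -4.68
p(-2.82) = 6.49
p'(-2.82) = -5.23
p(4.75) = -24.13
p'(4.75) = -4.74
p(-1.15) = -3.32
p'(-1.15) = -6.74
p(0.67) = -3.66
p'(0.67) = -2.66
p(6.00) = -30.00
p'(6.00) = -4.66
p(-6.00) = 21.95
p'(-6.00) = -4.68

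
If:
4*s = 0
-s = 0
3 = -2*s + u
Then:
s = 0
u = 3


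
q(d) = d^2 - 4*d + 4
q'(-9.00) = -22.00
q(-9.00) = 121.00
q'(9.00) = 14.00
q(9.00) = 49.00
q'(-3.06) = -10.12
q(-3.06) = 25.60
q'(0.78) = -2.44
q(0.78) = 1.49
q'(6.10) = 8.20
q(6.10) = 16.81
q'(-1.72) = -7.44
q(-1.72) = 13.84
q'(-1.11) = -6.22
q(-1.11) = 9.67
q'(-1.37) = -6.74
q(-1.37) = 11.36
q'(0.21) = -3.58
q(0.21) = 3.20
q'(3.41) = 2.82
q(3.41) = 1.99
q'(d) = 2*d - 4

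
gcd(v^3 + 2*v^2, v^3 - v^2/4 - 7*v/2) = v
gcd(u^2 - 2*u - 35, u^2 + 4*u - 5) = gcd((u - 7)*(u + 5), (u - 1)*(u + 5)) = u + 5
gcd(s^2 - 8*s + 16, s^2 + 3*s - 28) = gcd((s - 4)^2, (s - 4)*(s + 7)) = s - 4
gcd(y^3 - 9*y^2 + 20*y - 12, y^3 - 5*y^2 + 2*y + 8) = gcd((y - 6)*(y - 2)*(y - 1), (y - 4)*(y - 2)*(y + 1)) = y - 2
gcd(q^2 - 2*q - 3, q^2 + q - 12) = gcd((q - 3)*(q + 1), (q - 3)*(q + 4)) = q - 3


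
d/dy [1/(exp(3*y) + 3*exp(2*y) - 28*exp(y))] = (-3*exp(2*y) - 6*exp(y) + 28)*exp(-y)/(exp(2*y) + 3*exp(y) - 28)^2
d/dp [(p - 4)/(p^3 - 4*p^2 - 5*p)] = (-p*(-p^2 + 4*p + 5) + (p - 4)*(-3*p^2 + 8*p + 5))/(p^2*(-p^2 + 4*p + 5)^2)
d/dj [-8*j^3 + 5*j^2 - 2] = 2*j*(5 - 12*j)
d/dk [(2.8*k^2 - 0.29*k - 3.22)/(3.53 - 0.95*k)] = (-2.66*k^2 + 19.768*k - 4.0827)/(0.9025*k^2 - 6.707*k + 12.4609)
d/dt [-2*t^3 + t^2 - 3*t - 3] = -6*t^2 + 2*t - 3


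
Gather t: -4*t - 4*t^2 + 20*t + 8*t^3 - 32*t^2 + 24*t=8*t^3 - 36*t^2 + 40*t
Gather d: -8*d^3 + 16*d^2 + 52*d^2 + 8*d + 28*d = -8*d^3 + 68*d^2 + 36*d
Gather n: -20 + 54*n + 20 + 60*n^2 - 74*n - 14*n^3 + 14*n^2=-14*n^3 + 74*n^2 - 20*n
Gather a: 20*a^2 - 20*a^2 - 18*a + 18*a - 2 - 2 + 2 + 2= 0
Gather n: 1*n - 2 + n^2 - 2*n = n^2 - n - 2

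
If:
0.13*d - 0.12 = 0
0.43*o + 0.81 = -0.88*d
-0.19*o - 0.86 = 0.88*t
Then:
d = 0.92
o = -3.77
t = -0.16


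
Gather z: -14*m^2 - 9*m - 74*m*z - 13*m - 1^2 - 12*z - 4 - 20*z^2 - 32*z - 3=-14*m^2 - 22*m - 20*z^2 + z*(-74*m - 44) - 8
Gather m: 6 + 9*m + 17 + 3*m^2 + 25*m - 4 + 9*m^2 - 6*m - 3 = 12*m^2 + 28*m + 16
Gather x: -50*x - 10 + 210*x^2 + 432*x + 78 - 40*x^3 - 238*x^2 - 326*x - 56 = -40*x^3 - 28*x^2 + 56*x + 12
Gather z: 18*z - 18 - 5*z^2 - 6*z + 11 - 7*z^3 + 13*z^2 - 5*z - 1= -7*z^3 + 8*z^2 + 7*z - 8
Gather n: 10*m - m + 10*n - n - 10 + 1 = 9*m + 9*n - 9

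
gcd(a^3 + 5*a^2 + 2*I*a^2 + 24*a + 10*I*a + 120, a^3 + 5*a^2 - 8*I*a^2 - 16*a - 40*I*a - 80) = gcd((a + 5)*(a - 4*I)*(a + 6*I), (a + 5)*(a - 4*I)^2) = a^2 + a*(5 - 4*I) - 20*I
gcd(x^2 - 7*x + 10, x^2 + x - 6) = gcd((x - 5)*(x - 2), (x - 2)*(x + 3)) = x - 2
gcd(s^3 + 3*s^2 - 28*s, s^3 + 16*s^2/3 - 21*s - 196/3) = s^2 + 3*s - 28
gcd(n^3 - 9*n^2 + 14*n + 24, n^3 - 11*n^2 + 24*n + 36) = n^2 - 5*n - 6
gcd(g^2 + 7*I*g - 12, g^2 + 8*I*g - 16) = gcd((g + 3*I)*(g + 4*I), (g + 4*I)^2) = g + 4*I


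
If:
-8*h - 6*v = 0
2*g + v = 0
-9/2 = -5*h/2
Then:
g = 6/5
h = 9/5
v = -12/5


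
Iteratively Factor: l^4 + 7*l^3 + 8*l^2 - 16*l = (l + 4)*(l^3 + 3*l^2 - 4*l) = (l + 4)^2*(l^2 - l) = l*(l + 4)^2*(l - 1)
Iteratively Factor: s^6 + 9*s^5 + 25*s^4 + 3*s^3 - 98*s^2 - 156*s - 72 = (s - 2)*(s^5 + 11*s^4 + 47*s^3 + 97*s^2 + 96*s + 36) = (s - 2)*(s + 3)*(s^4 + 8*s^3 + 23*s^2 + 28*s + 12) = (s - 2)*(s + 1)*(s + 3)*(s^3 + 7*s^2 + 16*s + 12) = (s - 2)*(s + 1)*(s + 2)*(s + 3)*(s^2 + 5*s + 6) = (s - 2)*(s + 1)*(s + 2)^2*(s + 3)*(s + 3)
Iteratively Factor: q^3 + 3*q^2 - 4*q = (q - 1)*(q^2 + 4*q) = q*(q - 1)*(q + 4)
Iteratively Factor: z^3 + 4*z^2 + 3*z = (z + 3)*(z^2 + z) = (z + 1)*(z + 3)*(z)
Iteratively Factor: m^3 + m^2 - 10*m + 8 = (m - 1)*(m^2 + 2*m - 8) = (m - 2)*(m - 1)*(m + 4)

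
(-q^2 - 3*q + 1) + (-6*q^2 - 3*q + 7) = -7*q^2 - 6*q + 8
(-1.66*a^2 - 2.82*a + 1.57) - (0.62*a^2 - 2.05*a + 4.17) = -2.28*a^2 - 0.77*a - 2.6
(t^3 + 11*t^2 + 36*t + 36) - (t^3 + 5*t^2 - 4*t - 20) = 6*t^2 + 40*t + 56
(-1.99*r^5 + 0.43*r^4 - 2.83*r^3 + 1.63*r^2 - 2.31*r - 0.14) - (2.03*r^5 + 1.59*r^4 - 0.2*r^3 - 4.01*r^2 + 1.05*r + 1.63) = -4.02*r^5 - 1.16*r^4 - 2.63*r^3 + 5.64*r^2 - 3.36*r - 1.77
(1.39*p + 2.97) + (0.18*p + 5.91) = 1.57*p + 8.88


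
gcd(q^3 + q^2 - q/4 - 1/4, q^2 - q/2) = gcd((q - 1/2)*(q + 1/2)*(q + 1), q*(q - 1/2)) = q - 1/2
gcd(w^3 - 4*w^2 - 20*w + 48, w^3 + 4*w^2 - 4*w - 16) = w^2 + 2*w - 8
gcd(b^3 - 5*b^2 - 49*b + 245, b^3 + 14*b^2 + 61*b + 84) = b + 7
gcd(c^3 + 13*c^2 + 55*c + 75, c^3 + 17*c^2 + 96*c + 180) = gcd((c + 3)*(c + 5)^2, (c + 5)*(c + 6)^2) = c + 5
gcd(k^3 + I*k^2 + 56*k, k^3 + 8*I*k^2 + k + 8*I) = k + 8*I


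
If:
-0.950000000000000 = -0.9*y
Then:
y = 1.06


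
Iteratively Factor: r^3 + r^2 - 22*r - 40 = (r + 4)*(r^2 - 3*r - 10) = (r - 5)*(r + 4)*(r + 2)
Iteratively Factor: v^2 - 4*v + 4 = (v - 2)*(v - 2)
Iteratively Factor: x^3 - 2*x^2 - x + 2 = (x - 2)*(x^2 - 1) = (x - 2)*(x + 1)*(x - 1)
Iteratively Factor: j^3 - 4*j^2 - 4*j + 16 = (j - 4)*(j^2 - 4) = (j - 4)*(j - 2)*(j + 2)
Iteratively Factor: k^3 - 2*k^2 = (k)*(k^2 - 2*k) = k^2*(k - 2)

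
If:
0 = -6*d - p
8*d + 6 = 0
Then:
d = -3/4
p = 9/2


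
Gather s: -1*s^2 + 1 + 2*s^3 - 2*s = 2*s^3 - s^2 - 2*s + 1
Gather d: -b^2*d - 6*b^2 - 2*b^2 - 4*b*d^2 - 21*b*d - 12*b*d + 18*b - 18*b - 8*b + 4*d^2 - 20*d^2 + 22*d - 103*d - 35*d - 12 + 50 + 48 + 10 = -8*b^2 - 8*b + d^2*(-4*b - 16) + d*(-b^2 - 33*b - 116) + 96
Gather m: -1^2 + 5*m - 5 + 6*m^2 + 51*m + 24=6*m^2 + 56*m + 18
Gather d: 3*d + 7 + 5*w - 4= 3*d + 5*w + 3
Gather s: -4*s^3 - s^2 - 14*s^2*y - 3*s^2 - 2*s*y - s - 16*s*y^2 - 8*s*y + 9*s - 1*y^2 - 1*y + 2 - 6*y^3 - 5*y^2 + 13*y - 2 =-4*s^3 + s^2*(-14*y - 4) + s*(-16*y^2 - 10*y + 8) - 6*y^3 - 6*y^2 + 12*y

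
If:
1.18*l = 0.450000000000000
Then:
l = 0.38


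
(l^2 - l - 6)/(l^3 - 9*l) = (l + 2)/(l*(l + 3))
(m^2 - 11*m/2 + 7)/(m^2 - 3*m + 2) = (m - 7/2)/(m - 1)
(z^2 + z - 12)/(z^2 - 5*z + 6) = (z + 4)/(z - 2)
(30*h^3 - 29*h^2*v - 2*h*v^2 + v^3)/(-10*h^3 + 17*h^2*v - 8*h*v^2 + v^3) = (-30*h^2 - h*v + v^2)/(10*h^2 - 7*h*v + v^2)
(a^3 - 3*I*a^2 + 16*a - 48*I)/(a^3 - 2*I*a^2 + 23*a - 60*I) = (a + 4*I)/(a + 5*I)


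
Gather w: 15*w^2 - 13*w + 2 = 15*w^2 - 13*w + 2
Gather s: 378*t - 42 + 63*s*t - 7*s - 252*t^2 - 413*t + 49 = s*(63*t - 7) - 252*t^2 - 35*t + 7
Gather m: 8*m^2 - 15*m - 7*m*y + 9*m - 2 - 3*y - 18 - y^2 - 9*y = 8*m^2 + m*(-7*y - 6) - y^2 - 12*y - 20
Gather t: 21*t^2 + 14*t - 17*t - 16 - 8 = 21*t^2 - 3*t - 24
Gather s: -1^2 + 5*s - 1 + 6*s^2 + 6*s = 6*s^2 + 11*s - 2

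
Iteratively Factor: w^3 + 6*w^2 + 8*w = (w + 4)*(w^2 + 2*w) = w*(w + 4)*(w + 2)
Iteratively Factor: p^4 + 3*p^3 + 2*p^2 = (p + 1)*(p^3 + 2*p^2) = p*(p + 1)*(p^2 + 2*p) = p^2*(p + 1)*(p + 2)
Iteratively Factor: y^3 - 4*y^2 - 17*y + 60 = (y - 3)*(y^2 - y - 20) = (y - 5)*(y - 3)*(y + 4)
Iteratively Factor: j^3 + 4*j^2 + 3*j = (j + 1)*(j^2 + 3*j) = (j + 1)*(j + 3)*(j)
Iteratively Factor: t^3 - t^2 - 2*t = (t + 1)*(t^2 - 2*t) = (t - 2)*(t + 1)*(t)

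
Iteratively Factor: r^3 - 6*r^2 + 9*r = (r - 3)*(r^2 - 3*r) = (r - 3)^2*(r)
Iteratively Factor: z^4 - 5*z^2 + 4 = (z - 1)*(z^3 + z^2 - 4*z - 4) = (z - 1)*(z + 1)*(z^2 - 4) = (z - 1)*(z + 1)*(z + 2)*(z - 2)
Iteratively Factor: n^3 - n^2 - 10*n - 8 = (n + 2)*(n^2 - 3*n - 4) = (n + 1)*(n + 2)*(n - 4)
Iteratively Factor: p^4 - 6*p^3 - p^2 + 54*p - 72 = (p + 3)*(p^3 - 9*p^2 + 26*p - 24) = (p - 2)*(p + 3)*(p^2 - 7*p + 12) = (p - 4)*(p - 2)*(p + 3)*(p - 3)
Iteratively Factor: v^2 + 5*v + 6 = (v + 2)*(v + 3)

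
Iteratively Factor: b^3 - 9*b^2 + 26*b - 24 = (b - 2)*(b^2 - 7*b + 12) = (b - 3)*(b - 2)*(b - 4)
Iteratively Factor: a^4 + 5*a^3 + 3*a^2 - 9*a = (a + 3)*(a^3 + 2*a^2 - 3*a) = (a + 3)^2*(a^2 - a) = a*(a + 3)^2*(a - 1)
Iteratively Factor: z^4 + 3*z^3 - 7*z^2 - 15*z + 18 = (z + 3)*(z^3 - 7*z + 6) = (z - 2)*(z + 3)*(z^2 + 2*z - 3) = (z - 2)*(z + 3)^2*(z - 1)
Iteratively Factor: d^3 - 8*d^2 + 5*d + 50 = (d - 5)*(d^2 - 3*d - 10) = (d - 5)^2*(d + 2)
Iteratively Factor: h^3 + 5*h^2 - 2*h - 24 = (h + 4)*(h^2 + h - 6) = (h - 2)*(h + 4)*(h + 3)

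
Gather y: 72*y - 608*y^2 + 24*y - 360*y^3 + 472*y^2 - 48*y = -360*y^3 - 136*y^2 + 48*y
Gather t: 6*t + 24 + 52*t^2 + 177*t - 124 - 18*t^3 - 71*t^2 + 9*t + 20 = -18*t^3 - 19*t^2 + 192*t - 80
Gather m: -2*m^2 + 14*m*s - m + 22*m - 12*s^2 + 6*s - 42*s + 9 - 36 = -2*m^2 + m*(14*s + 21) - 12*s^2 - 36*s - 27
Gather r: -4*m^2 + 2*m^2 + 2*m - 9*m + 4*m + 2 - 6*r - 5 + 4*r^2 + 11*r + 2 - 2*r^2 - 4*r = -2*m^2 - 3*m + 2*r^2 + r - 1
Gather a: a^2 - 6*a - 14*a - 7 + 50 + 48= a^2 - 20*a + 91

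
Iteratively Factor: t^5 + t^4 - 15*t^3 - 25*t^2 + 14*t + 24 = (t + 2)*(t^4 - t^3 - 13*t^2 + t + 12) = (t - 1)*(t + 2)*(t^3 - 13*t - 12) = (t - 4)*(t - 1)*(t + 2)*(t^2 + 4*t + 3) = (t - 4)*(t - 1)*(t + 1)*(t + 2)*(t + 3)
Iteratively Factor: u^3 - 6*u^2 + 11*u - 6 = (u - 3)*(u^2 - 3*u + 2) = (u - 3)*(u - 2)*(u - 1)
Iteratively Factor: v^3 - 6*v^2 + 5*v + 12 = (v + 1)*(v^2 - 7*v + 12) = (v - 3)*(v + 1)*(v - 4)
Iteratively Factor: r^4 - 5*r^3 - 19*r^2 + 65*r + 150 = (r - 5)*(r^3 - 19*r - 30) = (r - 5)*(r + 2)*(r^2 - 2*r - 15) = (r - 5)*(r + 2)*(r + 3)*(r - 5)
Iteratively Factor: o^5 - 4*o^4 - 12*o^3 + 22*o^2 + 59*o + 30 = (o + 1)*(o^4 - 5*o^3 - 7*o^2 + 29*o + 30) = (o + 1)*(o + 2)*(o^3 - 7*o^2 + 7*o + 15) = (o - 3)*(o + 1)*(o + 2)*(o^2 - 4*o - 5) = (o - 3)*(o + 1)^2*(o + 2)*(o - 5)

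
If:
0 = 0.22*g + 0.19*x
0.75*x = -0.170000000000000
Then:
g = 0.20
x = -0.23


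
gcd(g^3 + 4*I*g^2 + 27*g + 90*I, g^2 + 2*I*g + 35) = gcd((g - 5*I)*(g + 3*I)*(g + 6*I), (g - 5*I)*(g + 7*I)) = g - 5*I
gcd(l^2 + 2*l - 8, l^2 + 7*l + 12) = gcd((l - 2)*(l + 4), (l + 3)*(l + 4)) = l + 4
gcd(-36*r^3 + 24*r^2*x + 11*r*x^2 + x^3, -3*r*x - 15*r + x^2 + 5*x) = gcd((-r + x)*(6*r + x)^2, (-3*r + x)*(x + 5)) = 1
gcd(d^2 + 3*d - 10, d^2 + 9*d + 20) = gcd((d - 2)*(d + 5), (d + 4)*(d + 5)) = d + 5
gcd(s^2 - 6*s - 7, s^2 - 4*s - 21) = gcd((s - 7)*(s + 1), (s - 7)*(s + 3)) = s - 7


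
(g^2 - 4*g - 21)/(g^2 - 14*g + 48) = (g^2 - 4*g - 21)/(g^2 - 14*g + 48)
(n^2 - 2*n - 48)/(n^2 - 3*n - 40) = (n + 6)/(n + 5)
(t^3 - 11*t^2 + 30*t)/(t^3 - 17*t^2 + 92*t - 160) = t*(t - 6)/(t^2 - 12*t + 32)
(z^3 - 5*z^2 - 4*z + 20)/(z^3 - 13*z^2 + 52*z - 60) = (z + 2)/(z - 6)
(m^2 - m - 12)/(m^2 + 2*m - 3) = (m - 4)/(m - 1)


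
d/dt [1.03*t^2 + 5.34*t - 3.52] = 2.06*t + 5.34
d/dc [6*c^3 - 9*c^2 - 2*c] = 18*c^2 - 18*c - 2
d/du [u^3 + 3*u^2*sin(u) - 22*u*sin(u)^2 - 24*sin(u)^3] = 3*u^2*cos(u) + 3*u^2 + 6*u*sin(u) - 22*u*sin(2*u) - 72*sin(u)^2*cos(u) - 22*sin(u)^2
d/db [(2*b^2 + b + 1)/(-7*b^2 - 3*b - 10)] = (b^2 - 26*b - 7)/(49*b^4 + 42*b^3 + 149*b^2 + 60*b + 100)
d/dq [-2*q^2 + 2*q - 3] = 2 - 4*q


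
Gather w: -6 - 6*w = -6*w - 6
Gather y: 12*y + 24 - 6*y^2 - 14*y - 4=-6*y^2 - 2*y + 20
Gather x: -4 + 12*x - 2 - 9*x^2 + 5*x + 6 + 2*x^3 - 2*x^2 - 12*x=2*x^3 - 11*x^2 + 5*x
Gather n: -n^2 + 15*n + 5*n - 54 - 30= -n^2 + 20*n - 84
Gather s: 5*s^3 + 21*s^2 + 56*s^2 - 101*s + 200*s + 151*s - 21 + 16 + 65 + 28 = 5*s^3 + 77*s^2 + 250*s + 88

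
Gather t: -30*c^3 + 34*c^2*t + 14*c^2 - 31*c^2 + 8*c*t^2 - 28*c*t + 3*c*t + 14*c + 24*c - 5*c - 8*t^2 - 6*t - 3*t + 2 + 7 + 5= -30*c^3 - 17*c^2 + 33*c + t^2*(8*c - 8) + t*(34*c^2 - 25*c - 9) + 14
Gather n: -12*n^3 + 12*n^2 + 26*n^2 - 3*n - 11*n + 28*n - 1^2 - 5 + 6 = -12*n^3 + 38*n^2 + 14*n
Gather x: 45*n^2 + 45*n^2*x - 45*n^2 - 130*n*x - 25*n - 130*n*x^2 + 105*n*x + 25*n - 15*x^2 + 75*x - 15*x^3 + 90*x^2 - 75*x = -15*x^3 + x^2*(75 - 130*n) + x*(45*n^2 - 25*n)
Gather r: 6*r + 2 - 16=6*r - 14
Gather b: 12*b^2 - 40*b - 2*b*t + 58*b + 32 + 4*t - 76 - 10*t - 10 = 12*b^2 + b*(18 - 2*t) - 6*t - 54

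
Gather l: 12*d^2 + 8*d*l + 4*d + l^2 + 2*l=12*d^2 + 4*d + l^2 + l*(8*d + 2)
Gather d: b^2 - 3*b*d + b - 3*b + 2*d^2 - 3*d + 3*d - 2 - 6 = b^2 - 3*b*d - 2*b + 2*d^2 - 8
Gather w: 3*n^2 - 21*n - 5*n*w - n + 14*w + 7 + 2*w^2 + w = 3*n^2 - 22*n + 2*w^2 + w*(15 - 5*n) + 7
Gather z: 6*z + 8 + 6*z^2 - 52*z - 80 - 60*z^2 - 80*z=-54*z^2 - 126*z - 72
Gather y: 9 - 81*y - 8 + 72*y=1 - 9*y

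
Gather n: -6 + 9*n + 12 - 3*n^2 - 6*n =-3*n^2 + 3*n + 6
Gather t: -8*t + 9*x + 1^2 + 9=-8*t + 9*x + 10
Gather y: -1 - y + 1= -y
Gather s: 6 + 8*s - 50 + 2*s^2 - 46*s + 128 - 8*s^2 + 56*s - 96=-6*s^2 + 18*s - 12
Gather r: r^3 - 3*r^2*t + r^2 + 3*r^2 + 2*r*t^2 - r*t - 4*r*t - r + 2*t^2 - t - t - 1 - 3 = r^3 + r^2*(4 - 3*t) + r*(2*t^2 - 5*t - 1) + 2*t^2 - 2*t - 4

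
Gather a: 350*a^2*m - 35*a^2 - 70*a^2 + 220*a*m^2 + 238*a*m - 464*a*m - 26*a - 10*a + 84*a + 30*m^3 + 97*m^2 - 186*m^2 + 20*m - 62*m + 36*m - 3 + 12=a^2*(350*m - 105) + a*(220*m^2 - 226*m + 48) + 30*m^3 - 89*m^2 - 6*m + 9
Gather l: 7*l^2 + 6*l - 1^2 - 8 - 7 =7*l^2 + 6*l - 16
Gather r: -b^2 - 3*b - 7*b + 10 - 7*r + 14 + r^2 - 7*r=-b^2 - 10*b + r^2 - 14*r + 24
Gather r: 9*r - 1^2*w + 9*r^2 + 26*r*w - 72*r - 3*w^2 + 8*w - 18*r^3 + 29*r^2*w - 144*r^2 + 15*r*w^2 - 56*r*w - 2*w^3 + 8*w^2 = -18*r^3 + r^2*(29*w - 135) + r*(15*w^2 - 30*w - 63) - 2*w^3 + 5*w^2 + 7*w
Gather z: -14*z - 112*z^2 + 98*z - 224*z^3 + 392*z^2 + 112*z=-224*z^3 + 280*z^2 + 196*z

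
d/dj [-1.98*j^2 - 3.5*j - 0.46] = -3.96*j - 3.5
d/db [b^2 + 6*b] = 2*b + 6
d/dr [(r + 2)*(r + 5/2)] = 2*r + 9/2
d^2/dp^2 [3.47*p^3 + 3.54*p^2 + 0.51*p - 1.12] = 20.82*p + 7.08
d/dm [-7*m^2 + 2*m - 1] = 2 - 14*m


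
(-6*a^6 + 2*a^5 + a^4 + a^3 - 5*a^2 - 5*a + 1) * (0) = 0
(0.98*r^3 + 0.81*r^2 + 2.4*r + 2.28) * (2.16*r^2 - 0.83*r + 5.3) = 2.1168*r^5 + 0.9362*r^4 + 9.7057*r^3 + 7.2258*r^2 + 10.8276*r + 12.084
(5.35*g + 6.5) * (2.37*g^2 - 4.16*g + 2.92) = 12.6795*g^3 - 6.851*g^2 - 11.418*g + 18.98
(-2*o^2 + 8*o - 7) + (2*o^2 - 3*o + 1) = 5*o - 6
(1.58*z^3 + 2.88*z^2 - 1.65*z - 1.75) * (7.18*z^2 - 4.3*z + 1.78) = 11.3444*z^5 + 13.8844*z^4 - 21.4186*z^3 - 0.343599999999999*z^2 + 4.588*z - 3.115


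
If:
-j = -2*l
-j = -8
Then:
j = 8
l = 4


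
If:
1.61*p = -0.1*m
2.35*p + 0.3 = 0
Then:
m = 2.06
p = -0.13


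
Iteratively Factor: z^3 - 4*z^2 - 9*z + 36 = (z + 3)*(z^2 - 7*z + 12) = (z - 3)*(z + 3)*(z - 4)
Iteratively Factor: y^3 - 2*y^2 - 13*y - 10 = (y + 1)*(y^2 - 3*y - 10) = (y - 5)*(y + 1)*(y + 2)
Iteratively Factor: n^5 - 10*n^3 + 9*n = (n)*(n^4 - 10*n^2 + 9) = n*(n + 3)*(n^3 - 3*n^2 - n + 3) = n*(n + 1)*(n + 3)*(n^2 - 4*n + 3) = n*(n - 1)*(n + 1)*(n + 3)*(n - 3)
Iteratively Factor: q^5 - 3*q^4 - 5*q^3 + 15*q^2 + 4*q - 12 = (q + 2)*(q^4 - 5*q^3 + 5*q^2 + 5*q - 6) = (q - 1)*(q + 2)*(q^3 - 4*q^2 + q + 6) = (q - 1)*(q + 1)*(q + 2)*(q^2 - 5*q + 6) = (q - 3)*(q - 1)*(q + 1)*(q + 2)*(q - 2)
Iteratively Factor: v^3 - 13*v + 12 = (v - 1)*(v^2 + v - 12) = (v - 1)*(v + 4)*(v - 3)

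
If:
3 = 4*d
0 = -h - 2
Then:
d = 3/4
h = -2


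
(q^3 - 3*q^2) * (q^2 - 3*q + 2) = q^5 - 6*q^4 + 11*q^3 - 6*q^2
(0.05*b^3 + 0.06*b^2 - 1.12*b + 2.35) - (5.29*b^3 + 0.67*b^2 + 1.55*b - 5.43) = -5.24*b^3 - 0.61*b^2 - 2.67*b + 7.78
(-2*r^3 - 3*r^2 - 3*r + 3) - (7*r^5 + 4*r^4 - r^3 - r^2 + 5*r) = -7*r^5 - 4*r^4 - r^3 - 2*r^2 - 8*r + 3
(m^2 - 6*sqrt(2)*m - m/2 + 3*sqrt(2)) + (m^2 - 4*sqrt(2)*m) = 2*m^2 - 10*sqrt(2)*m - m/2 + 3*sqrt(2)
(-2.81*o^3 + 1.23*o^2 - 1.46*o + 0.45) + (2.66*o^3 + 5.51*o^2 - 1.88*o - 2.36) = -0.15*o^3 + 6.74*o^2 - 3.34*o - 1.91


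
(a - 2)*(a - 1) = a^2 - 3*a + 2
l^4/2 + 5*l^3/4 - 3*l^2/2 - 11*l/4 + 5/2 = (l/2 + 1)*(l - 1)^2*(l + 5/2)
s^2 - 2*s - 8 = (s - 4)*(s + 2)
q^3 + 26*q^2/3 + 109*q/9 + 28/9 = (q + 1/3)*(q + 4/3)*(q + 7)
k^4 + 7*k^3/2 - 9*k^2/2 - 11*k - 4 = (k - 2)*(k + 1/2)*(k + 1)*(k + 4)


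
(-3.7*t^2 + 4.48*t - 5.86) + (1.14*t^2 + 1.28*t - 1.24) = -2.56*t^2 + 5.76*t - 7.1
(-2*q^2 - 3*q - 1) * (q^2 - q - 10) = -2*q^4 - q^3 + 22*q^2 + 31*q + 10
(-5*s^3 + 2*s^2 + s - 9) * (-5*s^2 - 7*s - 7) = 25*s^5 + 25*s^4 + 16*s^3 + 24*s^2 + 56*s + 63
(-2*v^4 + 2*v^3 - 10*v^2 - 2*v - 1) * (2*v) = -4*v^5 + 4*v^4 - 20*v^3 - 4*v^2 - 2*v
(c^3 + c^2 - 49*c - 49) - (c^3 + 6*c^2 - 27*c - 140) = -5*c^2 - 22*c + 91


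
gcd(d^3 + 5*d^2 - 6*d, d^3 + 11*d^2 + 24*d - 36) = d^2 + 5*d - 6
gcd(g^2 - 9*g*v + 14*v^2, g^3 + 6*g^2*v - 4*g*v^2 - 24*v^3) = -g + 2*v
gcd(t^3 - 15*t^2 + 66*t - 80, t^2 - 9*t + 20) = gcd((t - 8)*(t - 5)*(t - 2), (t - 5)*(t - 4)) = t - 5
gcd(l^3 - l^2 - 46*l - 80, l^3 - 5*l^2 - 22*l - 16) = l^2 - 6*l - 16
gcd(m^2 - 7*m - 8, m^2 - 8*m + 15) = 1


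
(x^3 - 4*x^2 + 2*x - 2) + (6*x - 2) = x^3 - 4*x^2 + 8*x - 4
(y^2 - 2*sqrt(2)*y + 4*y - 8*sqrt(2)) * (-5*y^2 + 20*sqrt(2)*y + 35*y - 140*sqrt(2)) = -5*y^4 + 15*y^3 + 30*sqrt(2)*y^3 - 90*sqrt(2)*y^2 + 60*y^2 - 840*sqrt(2)*y + 240*y + 2240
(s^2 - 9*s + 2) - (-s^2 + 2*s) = 2*s^2 - 11*s + 2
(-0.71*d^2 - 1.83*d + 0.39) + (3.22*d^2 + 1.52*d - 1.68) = 2.51*d^2 - 0.31*d - 1.29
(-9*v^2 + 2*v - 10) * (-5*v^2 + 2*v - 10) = 45*v^4 - 28*v^3 + 144*v^2 - 40*v + 100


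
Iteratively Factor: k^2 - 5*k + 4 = (k - 1)*(k - 4)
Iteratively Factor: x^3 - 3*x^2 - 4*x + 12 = (x + 2)*(x^2 - 5*x + 6) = (x - 2)*(x + 2)*(x - 3)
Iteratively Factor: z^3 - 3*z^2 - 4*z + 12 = (z - 3)*(z^2 - 4) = (z - 3)*(z + 2)*(z - 2)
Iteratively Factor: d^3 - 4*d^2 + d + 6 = (d + 1)*(d^2 - 5*d + 6) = (d - 2)*(d + 1)*(d - 3)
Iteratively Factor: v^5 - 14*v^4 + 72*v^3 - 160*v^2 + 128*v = (v - 4)*(v^4 - 10*v^3 + 32*v^2 - 32*v) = (v - 4)^2*(v^3 - 6*v^2 + 8*v) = (v - 4)^3*(v^2 - 2*v) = v*(v - 4)^3*(v - 2)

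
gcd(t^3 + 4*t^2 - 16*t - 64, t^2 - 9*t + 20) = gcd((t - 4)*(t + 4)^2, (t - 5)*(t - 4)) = t - 4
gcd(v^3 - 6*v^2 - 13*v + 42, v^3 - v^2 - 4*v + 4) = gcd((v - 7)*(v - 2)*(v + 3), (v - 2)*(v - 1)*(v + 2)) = v - 2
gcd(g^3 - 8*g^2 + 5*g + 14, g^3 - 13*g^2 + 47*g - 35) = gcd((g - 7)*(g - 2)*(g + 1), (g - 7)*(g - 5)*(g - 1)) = g - 7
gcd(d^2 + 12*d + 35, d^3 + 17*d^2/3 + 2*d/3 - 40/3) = d + 5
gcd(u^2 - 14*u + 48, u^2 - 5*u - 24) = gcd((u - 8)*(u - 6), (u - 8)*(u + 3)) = u - 8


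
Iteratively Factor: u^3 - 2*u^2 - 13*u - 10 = (u - 5)*(u^2 + 3*u + 2) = (u - 5)*(u + 1)*(u + 2)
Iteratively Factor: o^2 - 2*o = (o)*(o - 2)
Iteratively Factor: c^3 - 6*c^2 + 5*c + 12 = (c + 1)*(c^2 - 7*c + 12) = (c - 4)*(c + 1)*(c - 3)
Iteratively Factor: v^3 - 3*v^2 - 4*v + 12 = (v - 2)*(v^2 - v - 6) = (v - 2)*(v + 2)*(v - 3)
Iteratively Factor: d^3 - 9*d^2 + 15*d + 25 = (d - 5)*(d^2 - 4*d - 5) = (d - 5)^2*(d + 1)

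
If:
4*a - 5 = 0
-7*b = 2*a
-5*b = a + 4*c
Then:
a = 5/4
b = -5/14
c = 15/112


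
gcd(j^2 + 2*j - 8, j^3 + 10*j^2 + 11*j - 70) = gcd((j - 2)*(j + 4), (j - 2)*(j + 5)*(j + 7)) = j - 2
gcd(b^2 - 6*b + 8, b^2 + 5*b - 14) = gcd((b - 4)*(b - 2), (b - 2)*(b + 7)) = b - 2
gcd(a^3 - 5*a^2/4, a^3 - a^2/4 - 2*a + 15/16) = a - 5/4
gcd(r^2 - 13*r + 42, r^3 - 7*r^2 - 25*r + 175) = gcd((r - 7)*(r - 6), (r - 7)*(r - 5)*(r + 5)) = r - 7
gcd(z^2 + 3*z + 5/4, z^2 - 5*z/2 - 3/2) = z + 1/2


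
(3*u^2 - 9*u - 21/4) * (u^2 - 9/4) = 3*u^4 - 9*u^3 - 12*u^2 + 81*u/4 + 189/16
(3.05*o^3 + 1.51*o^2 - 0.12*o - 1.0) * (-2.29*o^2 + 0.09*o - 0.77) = -6.9845*o^5 - 3.1834*o^4 - 1.9378*o^3 + 1.1165*o^2 + 0.0024*o + 0.77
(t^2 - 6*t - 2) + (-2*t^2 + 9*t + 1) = -t^2 + 3*t - 1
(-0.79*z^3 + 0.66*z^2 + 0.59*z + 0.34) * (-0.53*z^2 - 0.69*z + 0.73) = 0.4187*z^5 + 0.1953*z^4 - 1.3448*z^3 - 0.1055*z^2 + 0.1961*z + 0.2482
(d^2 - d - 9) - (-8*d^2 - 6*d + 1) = 9*d^2 + 5*d - 10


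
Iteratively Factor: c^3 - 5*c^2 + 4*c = (c - 4)*(c^2 - c) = (c - 4)*(c - 1)*(c)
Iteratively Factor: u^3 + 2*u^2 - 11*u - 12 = (u + 1)*(u^2 + u - 12) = (u + 1)*(u + 4)*(u - 3)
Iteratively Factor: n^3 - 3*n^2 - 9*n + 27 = (n - 3)*(n^2 - 9) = (n - 3)^2*(n + 3)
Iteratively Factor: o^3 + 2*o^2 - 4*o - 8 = (o + 2)*(o^2 - 4) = (o + 2)^2*(o - 2)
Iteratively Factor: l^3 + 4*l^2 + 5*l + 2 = (l + 1)*(l^2 + 3*l + 2) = (l + 1)^2*(l + 2)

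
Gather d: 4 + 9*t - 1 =9*t + 3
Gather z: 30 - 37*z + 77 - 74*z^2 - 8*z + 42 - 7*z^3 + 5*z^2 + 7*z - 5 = -7*z^3 - 69*z^2 - 38*z + 144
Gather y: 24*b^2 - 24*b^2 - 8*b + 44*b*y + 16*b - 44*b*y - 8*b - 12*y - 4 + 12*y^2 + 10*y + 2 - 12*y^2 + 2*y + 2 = 0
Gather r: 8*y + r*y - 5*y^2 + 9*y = r*y - 5*y^2 + 17*y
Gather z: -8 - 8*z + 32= 24 - 8*z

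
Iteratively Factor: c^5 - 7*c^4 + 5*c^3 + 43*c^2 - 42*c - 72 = (c + 1)*(c^4 - 8*c^3 + 13*c^2 + 30*c - 72) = (c + 1)*(c + 2)*(c^3 - 10*c^2 + 33*c - 36) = (c - 3)*(c + 1)*(c + 2)*(c^2 - 7*c + 12) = (c - 3)^2*(c + 1)*(c + 2)*(c - 4)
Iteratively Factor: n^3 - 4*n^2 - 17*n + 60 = (n - 5)*(n^2 + n - 12) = (n - 5)*(n + 4)*(n - 3)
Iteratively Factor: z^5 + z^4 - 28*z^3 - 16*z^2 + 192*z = (z)*(z^4 + z^3 - 28*z^2 - 16*z + 192) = z*(z - 4)*(z^3 + 5*z^2 - 8*z - 48) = z*(z - 4)*(z - 3)*(z^2 + 8*z + 16) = z*(z - 4)*(z - 3)*(z + 4)*(z + 4)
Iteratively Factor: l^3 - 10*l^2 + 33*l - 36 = (l - 3)*(l^2 - 7*l + 12) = (l - 4)*(l - 3)*(l - 3)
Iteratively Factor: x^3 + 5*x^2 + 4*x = (x + 1)*(x^2 + 4*x) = x*(x + 1)*(x + 4)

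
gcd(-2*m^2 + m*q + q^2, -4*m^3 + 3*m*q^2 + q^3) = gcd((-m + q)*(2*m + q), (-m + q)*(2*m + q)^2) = -2*m^2 + m*q + q^2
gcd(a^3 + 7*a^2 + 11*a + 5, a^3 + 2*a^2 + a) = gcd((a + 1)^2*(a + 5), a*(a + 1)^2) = a^2 + 2*a + 1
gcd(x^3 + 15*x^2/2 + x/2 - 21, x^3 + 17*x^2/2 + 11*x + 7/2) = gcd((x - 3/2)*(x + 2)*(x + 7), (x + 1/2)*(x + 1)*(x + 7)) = x + 7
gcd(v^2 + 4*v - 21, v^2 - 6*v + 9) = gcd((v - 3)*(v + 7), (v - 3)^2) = v - 3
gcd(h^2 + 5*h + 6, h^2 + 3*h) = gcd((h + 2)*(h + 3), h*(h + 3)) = h + 3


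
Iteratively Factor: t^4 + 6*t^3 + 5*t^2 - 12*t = (t)*(t^3 + 6*t^2 + 5*t - 12) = t*(t - 1)*(t^2 + 7*t + 12) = t*(t - 1)*(t + 4)*(t + 3)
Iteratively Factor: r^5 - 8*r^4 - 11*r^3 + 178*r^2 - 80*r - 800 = (r - 4)*(r^4 - 4*r^3 - 27*r^2 + 70*r + 200) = (r - 5)*(r - 4)*(r^3 + r^2 - 22*r - 40) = (r - 5)*(r - 4)*(r + 2)*(r^2 - r - 20) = (r - 5)^2*(r - 4)*(r + 2)*(r + 4)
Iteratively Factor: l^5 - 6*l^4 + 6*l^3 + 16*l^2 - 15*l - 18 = (l - 2)*(l^4 - 4*l^3 - 2*l^2 + 12*l + 9) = (l - 2)*(l + 1)*(l^3 - 5*l^2 + 3*l + 9) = (l - 2)*(l + 1)^2*(l^2 - 6*l + 9) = (l - 3)*(l - 2)*(l + 1)^2*(l - 3)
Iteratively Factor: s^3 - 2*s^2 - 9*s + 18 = (s - 2)*(s^2 - 9) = (s - 3)*(s - 2)*(s + 3)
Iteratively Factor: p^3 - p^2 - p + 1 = (p - 1)*(p^2 - 1) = (p - 1)^2*(p + 1)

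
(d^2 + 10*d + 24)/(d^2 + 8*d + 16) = (d + 6)/(d + 4)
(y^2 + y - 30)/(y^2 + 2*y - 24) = (y - 5)/(y - 4)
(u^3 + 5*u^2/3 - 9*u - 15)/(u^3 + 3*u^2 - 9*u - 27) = (u + 5/3)/(u + 3)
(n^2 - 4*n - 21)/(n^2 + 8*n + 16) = (n^2 - 4*n - 21)/(n^2 + 8*n + 16)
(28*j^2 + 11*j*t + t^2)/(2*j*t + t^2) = (28*j^2 + 11*j*t + t^2)/(t*(2*j + t))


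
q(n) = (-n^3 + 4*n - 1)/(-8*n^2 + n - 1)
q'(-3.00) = 0.18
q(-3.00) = -0.18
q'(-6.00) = 0.14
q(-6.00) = -0.65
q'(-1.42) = 0.37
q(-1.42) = 0.21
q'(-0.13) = -0.20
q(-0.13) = 1.20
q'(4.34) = 0.15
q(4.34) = 0.44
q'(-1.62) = 0.32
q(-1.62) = 0.14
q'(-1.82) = 0.28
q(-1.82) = 0.08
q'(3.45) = 0.16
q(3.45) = 0.30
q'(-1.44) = 0.37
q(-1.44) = 0.20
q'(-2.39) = 0.22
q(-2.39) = -0.06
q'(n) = (4 - 3*n^2)/(-8*n^2 + n - 1) + (16*n - 1)*(-n^3 + 4*n - 1)/(-8*n^2 + n - 1)^2 = (-(16*n - 1)*(n^3 - 4*n + 1) + (3*n^2 - 4)*(8*n^2 - n + 1))/(8*n^2 - n + 1)^2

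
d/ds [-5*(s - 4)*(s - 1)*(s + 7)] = -15*s^2 - 20*s + 155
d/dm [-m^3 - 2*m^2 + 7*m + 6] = -3*m^2 - 4*m + 7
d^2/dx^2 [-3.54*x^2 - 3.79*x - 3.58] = -7.08000000000000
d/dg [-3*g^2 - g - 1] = -6*g - 1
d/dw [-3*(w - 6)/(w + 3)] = -27/(w + 3)^2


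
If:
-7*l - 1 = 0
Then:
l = -1/7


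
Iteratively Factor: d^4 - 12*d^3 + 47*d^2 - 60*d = (d - 5)*(d^3 - 7*d^2 + 12*d) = (d - 5)*(d - 4)*(d^2 - 3*d) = d*(d - 5)*(d - 4)*(d - 3)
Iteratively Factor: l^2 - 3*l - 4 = (l - 4)*(l + 1)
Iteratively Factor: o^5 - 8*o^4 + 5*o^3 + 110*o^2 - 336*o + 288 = (o + 4)*(o^4 - 12*o^3 + 53*o^2 - 102*o + 72) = (o - 4)*(o + 4)*(o^3 - 8*o^2 + 21*o - 18) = (o - 4)*(o - 2)*(o + 4)*(o^2 - 6*o + 9) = (o - 4)*(o - 3)*(o - 2)*(o + 4)*(o - 3)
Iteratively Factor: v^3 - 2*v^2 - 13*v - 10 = (v + 1)*(v^2 - 3*v - 10) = (v - 5)*(v + 1)*(v + 2)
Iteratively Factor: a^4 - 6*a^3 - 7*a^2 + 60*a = (a + 3)*(a^3 - 9*a^2 + 20*a) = a*(a + 3)*(a^2 - 9*a + 20) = a*(a - 5)*(a + 3)*(a - 4)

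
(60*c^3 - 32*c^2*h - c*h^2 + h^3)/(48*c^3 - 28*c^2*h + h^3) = (5*c - h)/(4*c - h)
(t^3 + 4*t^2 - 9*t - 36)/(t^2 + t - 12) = t + 3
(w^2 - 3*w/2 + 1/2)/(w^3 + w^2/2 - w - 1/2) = (2*w - 1)/(2*w^2 + 3*w + 1)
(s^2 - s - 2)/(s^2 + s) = (s - 2)/s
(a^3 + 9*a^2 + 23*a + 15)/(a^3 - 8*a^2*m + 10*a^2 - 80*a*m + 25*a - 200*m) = (a^2 + 4*a + 3)/(a^2 - 8*a*m + 5*a - 40*m)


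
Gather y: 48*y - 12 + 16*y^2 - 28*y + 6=16*y^2 + 20*y - 6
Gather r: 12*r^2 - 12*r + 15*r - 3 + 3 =12*r^2 + 3*r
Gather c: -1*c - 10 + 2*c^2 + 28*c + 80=2*c^2 + 27*c + 70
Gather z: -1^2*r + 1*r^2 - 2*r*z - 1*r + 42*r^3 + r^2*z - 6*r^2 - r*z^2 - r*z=42*r^3 - 5*r^2 - r*z^2 - 2*r + z*(r^2 - 3*r)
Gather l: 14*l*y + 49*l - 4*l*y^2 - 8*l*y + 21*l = l*(-4*y^2 + 6*y + 70)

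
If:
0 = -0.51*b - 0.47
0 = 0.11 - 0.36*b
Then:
No Solution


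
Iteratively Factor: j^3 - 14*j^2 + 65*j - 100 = (j - 4)*(j^2 - 10*j + 25) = (j - 5)*(j - 4)*(j - 5)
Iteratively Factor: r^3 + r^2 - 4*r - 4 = (r + 1)*(r^2 - 4) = (r + 1)*(r + 2)*(r - 2)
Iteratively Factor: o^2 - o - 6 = (o + 2)*(o - 3)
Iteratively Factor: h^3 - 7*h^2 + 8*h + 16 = (h - 4)*(h^2 - 3*h - 4) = (h - 4)^2*(h + 1)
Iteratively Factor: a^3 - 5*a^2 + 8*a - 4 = (a - 1)*(a^2 - 4*a + 4) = (a - 2)*(a - 1)*(a - 2)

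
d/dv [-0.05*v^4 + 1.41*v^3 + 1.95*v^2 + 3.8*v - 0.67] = -0.2*v^3 + 4.23*v^2 + 3.9*v + 3.8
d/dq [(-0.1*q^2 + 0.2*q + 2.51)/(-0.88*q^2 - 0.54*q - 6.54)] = (0.23*q^2 + 5.7256*q + 0.0473999999999999)/(0.7744*q^4 + 0.9504*q^3 + 11.802*q^2 + 7.0632*q + 42.7716)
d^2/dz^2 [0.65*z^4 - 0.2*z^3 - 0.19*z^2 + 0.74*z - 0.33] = 7.8*z^2 - 1.2*z - 0.38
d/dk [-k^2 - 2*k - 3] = -2*k - 2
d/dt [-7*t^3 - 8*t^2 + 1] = t*(-21*t - 16)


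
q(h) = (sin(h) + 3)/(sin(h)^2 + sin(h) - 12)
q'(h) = (-2*sin(h)*cos(h) - cos(h))*(sin(h) + 3)/(sin(h)^2 + sin(h) - 12)^2 + cos(h)/(sin(h)^2 + sin(h) - 12) = (-6*sin(h) + cos(h)^2 - 16)*cos(h)/(sin(h)^2 + sin(h) - 12)^2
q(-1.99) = -0.17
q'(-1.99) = 0.03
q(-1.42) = -0.17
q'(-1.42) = -0.01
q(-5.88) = -0.30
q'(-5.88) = -0.12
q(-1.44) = -0.17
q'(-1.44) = -0.01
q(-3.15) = -0.25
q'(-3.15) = 0.10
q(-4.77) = -0.40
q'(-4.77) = -0.01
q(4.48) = -0.17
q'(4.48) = 0.02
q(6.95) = -0.33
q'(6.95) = -0.12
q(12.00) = -0.20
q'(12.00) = -0.07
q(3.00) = -0.27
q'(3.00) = 0.11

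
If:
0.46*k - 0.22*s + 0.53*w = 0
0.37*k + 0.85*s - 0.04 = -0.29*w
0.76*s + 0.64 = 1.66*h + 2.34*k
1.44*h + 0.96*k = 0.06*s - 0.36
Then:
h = -0.80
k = 0.82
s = -0.06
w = -0.74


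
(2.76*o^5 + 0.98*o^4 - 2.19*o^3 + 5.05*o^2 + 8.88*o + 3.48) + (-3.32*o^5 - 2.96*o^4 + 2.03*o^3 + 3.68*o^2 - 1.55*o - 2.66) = -0.56*o^5 - 1.98*o^4 - 0.16*o^3 + 8.73*o^2 + 7.33*o + 0.82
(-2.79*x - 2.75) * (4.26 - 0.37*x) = 1.0323*x^2 - 10.8679*x - 11.715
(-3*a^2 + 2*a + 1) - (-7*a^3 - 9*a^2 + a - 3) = 7*a^3 + 6*a^2 + a + 4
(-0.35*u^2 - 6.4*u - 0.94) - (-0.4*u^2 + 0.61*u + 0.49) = 0.05*u^2 - 7.01*u - 1.43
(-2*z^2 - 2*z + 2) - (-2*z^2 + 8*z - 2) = 4 - 10*z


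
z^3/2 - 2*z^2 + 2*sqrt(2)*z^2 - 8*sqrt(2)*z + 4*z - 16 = (z/2 + sqrt(2))*(z - 4)*(z + 2*sqrt(2))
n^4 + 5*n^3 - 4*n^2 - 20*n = n*(n - 2)*(n + 2)*(n + 5)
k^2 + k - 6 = (k - 2)*(k + 3)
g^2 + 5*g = g*(g + 5)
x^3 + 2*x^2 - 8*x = x*(x - 2)*(x + 4)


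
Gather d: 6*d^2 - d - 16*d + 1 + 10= 6*d^2 - 17*d + 11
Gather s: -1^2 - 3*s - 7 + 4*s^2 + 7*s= 4*s^2 + 4*s - 8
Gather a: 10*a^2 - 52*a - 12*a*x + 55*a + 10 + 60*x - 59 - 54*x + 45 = 10*a^2 + a*(3 - 12*x) + 6*x - 4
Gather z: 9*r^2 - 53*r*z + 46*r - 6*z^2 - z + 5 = 9*r^2 + 46*r - 6*z^2 + z*(-53*r - 1) + 5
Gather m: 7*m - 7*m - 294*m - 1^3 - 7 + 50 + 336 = 378 - 294*m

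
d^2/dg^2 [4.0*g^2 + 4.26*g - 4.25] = 8.00000000000000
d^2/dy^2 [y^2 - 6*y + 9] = 2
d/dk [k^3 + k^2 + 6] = k*(3*k + 2)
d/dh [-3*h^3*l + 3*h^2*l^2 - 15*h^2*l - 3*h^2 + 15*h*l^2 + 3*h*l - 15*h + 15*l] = -9*h^2*l + 6*h*l^2 - 30*h*l - 6*h + 15*l^2 + 3*l - 15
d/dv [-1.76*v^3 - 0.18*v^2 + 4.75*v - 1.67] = -5.28*v^2 - 0.36*v + 4.75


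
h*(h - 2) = h^2 - 2*h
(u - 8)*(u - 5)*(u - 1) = u^3 - 14*u^2 + 53*u - 40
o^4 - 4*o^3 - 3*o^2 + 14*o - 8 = (o - 4)*(o - 1)^2*(o + 2)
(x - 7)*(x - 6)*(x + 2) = x^3 - 11*x^2 + 16*x + 84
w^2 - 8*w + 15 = (w - 5)*(w - 3)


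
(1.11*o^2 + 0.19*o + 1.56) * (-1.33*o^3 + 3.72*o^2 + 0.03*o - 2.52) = -1.4763*o^5 + 3.8765*o^4 - 1.3347*o^3 + 3.0117*o^2 - 0.432*o - 3.9312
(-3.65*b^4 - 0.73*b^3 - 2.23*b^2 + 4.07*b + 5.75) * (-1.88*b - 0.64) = 6.862*b^5 + 3.7084*b^4 + 4.6596*b^3 - 6.2244*b^2 - 13.4148*b - 3.68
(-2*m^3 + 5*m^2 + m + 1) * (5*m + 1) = -10*m^4 + 23*m^3 + 10*m^2 + 6*m + 1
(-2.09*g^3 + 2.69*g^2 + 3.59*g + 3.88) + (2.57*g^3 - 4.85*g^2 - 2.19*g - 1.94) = 0.48*g^3 - 2.16*g^2 + 1.4*g + 1.94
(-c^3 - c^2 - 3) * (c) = -c^4 - c^3 - 3*c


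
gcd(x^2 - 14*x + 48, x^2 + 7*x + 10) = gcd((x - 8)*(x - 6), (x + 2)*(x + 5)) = 1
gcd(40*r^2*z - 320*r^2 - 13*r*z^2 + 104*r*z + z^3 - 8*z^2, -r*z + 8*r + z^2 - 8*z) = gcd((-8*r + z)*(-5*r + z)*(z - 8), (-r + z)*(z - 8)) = z - 8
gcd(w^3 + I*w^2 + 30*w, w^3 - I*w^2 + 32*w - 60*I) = w^2 + I*w + 30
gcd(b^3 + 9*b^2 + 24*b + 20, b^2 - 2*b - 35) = b + 5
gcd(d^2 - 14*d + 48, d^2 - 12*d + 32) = d - 8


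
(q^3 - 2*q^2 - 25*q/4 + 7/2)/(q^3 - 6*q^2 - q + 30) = (q^2 - 4*q + 7/4)/(q^2 - 8*q + 15)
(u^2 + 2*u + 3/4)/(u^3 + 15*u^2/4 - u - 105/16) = 4*(2*u + 1)/(8*u^2 + 18*u - 35)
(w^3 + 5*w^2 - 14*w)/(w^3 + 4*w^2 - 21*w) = (w - 2)/(w - 3)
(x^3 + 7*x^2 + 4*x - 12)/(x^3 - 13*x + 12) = (x^2 + 8*x + 12)/(x^2 + x - 12)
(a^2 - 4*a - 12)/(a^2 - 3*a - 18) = (a + 2)/(a + 3)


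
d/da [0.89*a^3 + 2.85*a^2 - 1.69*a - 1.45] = 2.67*a^2 + 5.7*a - 1.69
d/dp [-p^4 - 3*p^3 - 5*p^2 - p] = -4*p^3 - 9*p^2 - 10*p - 1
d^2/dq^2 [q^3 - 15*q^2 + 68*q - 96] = 6*q - 30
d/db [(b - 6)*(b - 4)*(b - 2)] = 3*b^2 - 24*b + 44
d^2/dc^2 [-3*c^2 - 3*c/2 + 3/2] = -6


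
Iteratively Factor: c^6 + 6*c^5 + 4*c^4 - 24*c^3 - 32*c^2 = (c + 2)*(c^5 + 4*c^4 - 4*c^3 - 16*c^2) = c*(c + 2)*(c^4 + 4*c^3 - 4*c^2 - 16*c) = c^2*(c + 2)*(c^3 + 4*c^2 - 4*c - 16) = c^2*(c + 2)^2*(c^2 + 2*c - 8) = c^2*(c - 2)*(c + 2)^2*(c + 4)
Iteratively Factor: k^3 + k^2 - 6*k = (k - 2)*(k^2 + 3*k) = k*(k - 2)*(k + 3)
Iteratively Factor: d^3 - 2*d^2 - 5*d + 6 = (d - 3)*(d^2 + d - 2) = (d - 3)*(d + 2)*(d - 1)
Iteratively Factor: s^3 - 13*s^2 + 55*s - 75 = (s - 3)*(s^2 - 10*s + 25) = (s - 5)*(s - 3)*(s - 5)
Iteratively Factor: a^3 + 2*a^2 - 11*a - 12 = (a - 3)*(a^2 + 5*a + 4) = (a - 3)*(a + 4)*(a + 1)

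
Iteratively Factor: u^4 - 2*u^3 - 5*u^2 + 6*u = (u)*(u^3 - 2*u^2 - 5*u + 6) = u*(u - 1)*(u^2 - u - 6) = u*(u - 3)*(u - 1)*(u + 2)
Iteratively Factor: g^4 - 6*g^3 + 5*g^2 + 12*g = (g)*(g^3 - 6*g^2 + 5*g + 12) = g*(g + 1)*(g^2 - 7*g + 12) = g*(g - 3)*(g + 1)*(g - 4)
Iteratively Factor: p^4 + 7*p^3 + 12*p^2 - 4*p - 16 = (p + 2)*(p^3 + 5*p^2 + 2*p - 8) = (p + 2)^2*(p^2 + 3*p - 4) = (p + 2)^2*(p + 4)*(p - 1)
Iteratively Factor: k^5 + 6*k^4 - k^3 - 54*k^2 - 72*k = (k)*(k^4 + 6*k^3 - k^2 - 54*k - 72) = k*(k + 3)*(k^3 + 3*k^2 - 10*k - 24) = k*(k + 2)*(k + 3)*(k^2 + k - 12) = k*(k - 3)*(k + 2)*(k + 3)*(k + 4)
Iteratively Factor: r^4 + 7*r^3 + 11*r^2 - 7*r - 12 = (r + 1)*(r^3 + 6*r^2 + 5*r - 12) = (r - 1)*(r + 1)*(r^2 + 7*r + 12) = (r - 1)*(r + 1)*(r + 3)*(r + 4)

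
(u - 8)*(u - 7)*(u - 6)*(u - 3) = u^4 - 24*u^3 + 209*u^2 - 774*u + 1008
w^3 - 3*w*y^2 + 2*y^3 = (w - y)^2*(w + 2*y)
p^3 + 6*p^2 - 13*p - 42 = (p - 3)*(p + 2)*(p + 7)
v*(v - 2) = v^2 - 2*v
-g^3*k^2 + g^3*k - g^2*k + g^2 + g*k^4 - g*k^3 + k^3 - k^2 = (-g + k)*(g + k)*(k - 1)*(g*k + 1)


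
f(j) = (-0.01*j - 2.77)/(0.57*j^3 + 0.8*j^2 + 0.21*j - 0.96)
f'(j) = (-0.01*j - 2.77)*(-1.71*j^2 - 1.6*j - 0.21)/(0.57*j^3 + 0.8*j^2 + 0.21*j - 0.96)^2 - 0.01/(0.57*j^3 + 0.8*j^2 + 0.21*j - 0.96) = (0.0114*j^3 + 4.7447*j^2 + 4.432*j + 0.5913)/(0.3249*j^6 + 0.912*j^5 + 0.8794*j^4 - 0.7584*j^3 - 1.4919*j^2 - 0.4032*j + 0.9216)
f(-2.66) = 0.42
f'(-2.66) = 0.51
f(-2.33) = 0.64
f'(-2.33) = 0.85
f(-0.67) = 3.03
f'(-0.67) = -0.30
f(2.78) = -0.15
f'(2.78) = 0.15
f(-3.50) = 0.17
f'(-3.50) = 0.16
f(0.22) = 3.19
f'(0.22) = 2.38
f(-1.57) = 1.81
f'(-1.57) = 2.28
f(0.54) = 5.30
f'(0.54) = 15.94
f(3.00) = -0.13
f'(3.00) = 0.11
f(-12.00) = 0.00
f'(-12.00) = 0.00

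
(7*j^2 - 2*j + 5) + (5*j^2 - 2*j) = 12*j^2 - 4*j + 5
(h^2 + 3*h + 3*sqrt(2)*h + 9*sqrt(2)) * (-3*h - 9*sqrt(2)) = -3*h^3 - 18*sqrt(2)*h^2 - 9*h^2 - 54*sqrt(2)*h - 54*h - 162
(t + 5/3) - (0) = t + 5/3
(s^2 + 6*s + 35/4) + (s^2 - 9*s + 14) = 2*s^2 - 3*s + 91/4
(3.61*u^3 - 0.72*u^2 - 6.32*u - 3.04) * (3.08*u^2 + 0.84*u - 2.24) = 11.1188*u^5 + 0.8148*u^4 - 28.1568*u^3 - 13.0592*u^2 + 11.6032*u + 6.8096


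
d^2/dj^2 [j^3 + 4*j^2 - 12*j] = 6*j + 8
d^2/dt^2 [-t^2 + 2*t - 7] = -2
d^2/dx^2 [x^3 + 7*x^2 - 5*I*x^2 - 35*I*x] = 6*x + 14 - 10*I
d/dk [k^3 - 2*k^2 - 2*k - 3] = 3*k^2 - 4*k - 2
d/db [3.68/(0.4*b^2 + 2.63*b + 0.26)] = (-2.944*b - 9.6784)/(0.4*b^2 + 2.63*b + 0.26)^2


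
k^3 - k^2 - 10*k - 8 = (k - 4)*(k + 1)*(k + 2)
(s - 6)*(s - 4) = s^2 - 10*s + 24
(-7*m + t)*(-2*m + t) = 14*m^2 - 9*m*t + t^2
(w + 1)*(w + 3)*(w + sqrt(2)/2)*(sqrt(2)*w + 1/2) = sqrt(2)*w^4 + 3*w^3/2 + 4*sqrt(2)*w^3 + 13*sqrt(2)*w^2/4 + 6*w^2 + sqrt(2)*w + 9*w/2 + 3*sqrt(2)/4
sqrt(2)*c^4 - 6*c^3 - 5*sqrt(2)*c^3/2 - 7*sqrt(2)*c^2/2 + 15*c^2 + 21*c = c*(c - 7/2)*(c - 3*sqrt(2))*(sqrt(2)*c + sqrt(2))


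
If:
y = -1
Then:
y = -1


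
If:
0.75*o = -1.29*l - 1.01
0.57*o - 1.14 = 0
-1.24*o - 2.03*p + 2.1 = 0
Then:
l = -1.95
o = 2.00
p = -0.19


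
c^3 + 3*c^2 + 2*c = c*(c + 1)*(c + 2)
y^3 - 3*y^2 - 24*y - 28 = (y - 7)*(y + 2)^2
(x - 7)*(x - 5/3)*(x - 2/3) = x^3 - 28*x^2/3 + 157*x/9 - 70/9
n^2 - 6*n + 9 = (n - 3)^2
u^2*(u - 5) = u^3 - 5*u^2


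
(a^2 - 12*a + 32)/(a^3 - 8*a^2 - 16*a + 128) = 1/(a + 4)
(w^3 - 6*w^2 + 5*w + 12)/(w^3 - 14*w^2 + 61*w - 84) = (w + 1)/(w - 7)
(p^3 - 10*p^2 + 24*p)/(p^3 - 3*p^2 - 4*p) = (p - 6)/(p + 1)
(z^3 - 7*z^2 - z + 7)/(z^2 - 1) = z - 7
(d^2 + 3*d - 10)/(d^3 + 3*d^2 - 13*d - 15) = (d - 2)/(d^2 - 2*d - 3)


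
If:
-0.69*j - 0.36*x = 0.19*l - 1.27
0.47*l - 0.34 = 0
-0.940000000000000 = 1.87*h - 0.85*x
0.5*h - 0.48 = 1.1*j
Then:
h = 0.94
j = -0.01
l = 0.72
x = 3.17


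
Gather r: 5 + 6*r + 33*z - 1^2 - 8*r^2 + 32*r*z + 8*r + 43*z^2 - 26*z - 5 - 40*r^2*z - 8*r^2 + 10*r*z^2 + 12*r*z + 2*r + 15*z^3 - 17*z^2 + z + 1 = r^2*(-40*z - 16) + r*(10*z^2 + 44*z + 16) + 15*z^3 + 26*z^2 + 8*z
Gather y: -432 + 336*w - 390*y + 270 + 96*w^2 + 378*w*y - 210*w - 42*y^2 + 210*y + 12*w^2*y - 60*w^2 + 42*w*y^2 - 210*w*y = 36*w^2 + 126*w + y^2*(42*w - 42) + y*(12*w^2 + 168*w - 180) - 162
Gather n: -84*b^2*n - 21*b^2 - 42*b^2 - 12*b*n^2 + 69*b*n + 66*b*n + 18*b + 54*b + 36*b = -63*b^2 - 12*b*n^2 + 108*b + n*(-84*b^2 + 135*b)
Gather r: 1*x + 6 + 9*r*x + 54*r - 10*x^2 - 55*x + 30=r*(9*x + 54) - 10*x^2 - 54*x + 36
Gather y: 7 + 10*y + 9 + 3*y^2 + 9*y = 3*y^2 + 19*y + 16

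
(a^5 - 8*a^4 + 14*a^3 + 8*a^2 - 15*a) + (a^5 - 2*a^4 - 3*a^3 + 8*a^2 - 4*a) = 2*a^5 - 10*a^4 + 11*a^3 + 16*a^2 - 19*a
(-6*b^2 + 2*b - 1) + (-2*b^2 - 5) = -8*b^2 + 2*b - 6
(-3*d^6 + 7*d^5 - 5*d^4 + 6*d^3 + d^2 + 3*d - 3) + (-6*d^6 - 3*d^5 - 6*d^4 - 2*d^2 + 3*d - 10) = -9*d^6 + 4*d^5 - 11*d^4 + 6*d^3 - d^2 + 6*d - 13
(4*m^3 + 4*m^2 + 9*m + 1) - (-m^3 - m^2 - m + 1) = 5*m^3 + 5*m^2 + 10*m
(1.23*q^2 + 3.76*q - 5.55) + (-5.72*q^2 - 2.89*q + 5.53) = -4.49*q^2 + 0.87*q - 0.0199999999999996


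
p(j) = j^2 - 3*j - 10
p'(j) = 2*j - 3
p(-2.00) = 0.00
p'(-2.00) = -7.00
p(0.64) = -11.51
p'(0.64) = -1.72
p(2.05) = -11.95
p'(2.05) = 1.10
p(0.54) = -11.33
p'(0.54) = -1.92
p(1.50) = -12.25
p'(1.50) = 0.00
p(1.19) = -12.15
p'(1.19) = -0.62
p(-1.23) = -4.80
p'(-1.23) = -5.46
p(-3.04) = 8.36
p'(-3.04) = -9.08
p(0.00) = -10.00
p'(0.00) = -3.00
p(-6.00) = 44.00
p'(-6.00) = -15.00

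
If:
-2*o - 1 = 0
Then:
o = -1/2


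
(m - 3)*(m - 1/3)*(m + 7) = m^3 + 11*m^2/3 - 67*m/3 + 7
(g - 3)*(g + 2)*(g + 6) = g^3 + 5*g^2 - 12*g - 36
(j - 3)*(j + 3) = j^2 - 9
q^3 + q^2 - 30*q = q*(q - 5)*(q + 6)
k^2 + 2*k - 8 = (k - 2)*(k + 4)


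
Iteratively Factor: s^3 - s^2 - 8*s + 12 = (s + 3)*(s^2 - 4*s + 4) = (s - 2)*(s + 3)*(s - 2)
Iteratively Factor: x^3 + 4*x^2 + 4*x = (x)*(x^2 + 4*x + 4) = x*(x + 2)*(x + 2)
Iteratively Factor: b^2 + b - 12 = (b + 4)*(b - 3)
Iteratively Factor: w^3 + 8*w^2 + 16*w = (w + 4)*(w^2 + 4*w) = (w + 4)^2*(w)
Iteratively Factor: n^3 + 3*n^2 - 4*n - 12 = (n + 2)*(n^2 + n - 6) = (n - 2)*(n + 2)*(n + 3)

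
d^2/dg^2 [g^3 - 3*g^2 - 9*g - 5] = 6*g - 6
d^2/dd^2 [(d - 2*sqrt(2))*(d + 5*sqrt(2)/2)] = 2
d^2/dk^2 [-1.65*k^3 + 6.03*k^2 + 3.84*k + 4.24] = 12.06 - 9.9*k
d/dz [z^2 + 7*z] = 2*z + 7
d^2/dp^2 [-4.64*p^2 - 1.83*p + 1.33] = -9.28000000000000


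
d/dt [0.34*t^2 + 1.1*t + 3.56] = 0.68*t + 1.1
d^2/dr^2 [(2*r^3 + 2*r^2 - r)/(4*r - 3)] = 4*(16*r^3 - 36*r^2 + 27*r + 3)/(64*r^3 - 144*r^2 + 108*r - 27)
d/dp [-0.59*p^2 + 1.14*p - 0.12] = 1.14 - 1.18*p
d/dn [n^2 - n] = 2*n - 1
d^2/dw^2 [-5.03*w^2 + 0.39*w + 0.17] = -10.0600000000000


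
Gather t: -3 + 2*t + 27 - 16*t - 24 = -14*t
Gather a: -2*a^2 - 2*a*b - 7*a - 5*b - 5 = -2*a^2 + a*(-2*b - 7) - 5*b - 5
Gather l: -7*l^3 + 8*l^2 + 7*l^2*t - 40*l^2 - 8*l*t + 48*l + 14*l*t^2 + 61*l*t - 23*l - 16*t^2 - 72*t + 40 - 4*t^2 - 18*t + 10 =-7*l^3 + l^2*(7*t - 32) + l*(14*t^2 + 53*t + 25) - 20*t^2 - 90*t + 50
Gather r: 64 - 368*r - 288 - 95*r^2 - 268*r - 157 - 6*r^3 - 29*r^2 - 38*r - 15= -6*r^3 - 124*r^2 - 674*r - 396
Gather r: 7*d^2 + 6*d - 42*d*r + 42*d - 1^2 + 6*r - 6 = 7*d^2 + 48*d + r*(6 - 42*d) - 7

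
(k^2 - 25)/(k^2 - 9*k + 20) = (k + 5)/(k - 4)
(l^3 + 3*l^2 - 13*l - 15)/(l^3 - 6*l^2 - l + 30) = (l^2 + 6*l + 5)/(l^2 - 3*l - 10)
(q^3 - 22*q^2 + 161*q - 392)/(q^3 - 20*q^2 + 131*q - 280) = (q - 7)/(q - 5)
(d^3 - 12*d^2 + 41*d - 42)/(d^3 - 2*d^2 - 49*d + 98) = (d - 3)/(d + 7)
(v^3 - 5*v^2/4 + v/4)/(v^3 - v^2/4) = (v - 1)/v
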